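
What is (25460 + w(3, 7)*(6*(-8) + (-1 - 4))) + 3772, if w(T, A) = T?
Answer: 29073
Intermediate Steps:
(25460 + w(3, 7)*(6*(-8) + (-1 - 4))) + 3772 = (25460 + 3*(6*(-8) + (-1 - 4))) + 3772 = (25460 + 3*(-48 - 5)) + 3772 = (25460 + 3*(-53)) + 3772 = (25460 - 159) + 3772 = 25301 + 3772 = 29073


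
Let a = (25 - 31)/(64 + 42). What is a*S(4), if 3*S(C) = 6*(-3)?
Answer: 18/53 ≈ 0.33962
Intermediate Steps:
S(C) = -6 (S(C) = (6*(-3))/3 = (⅓)*(-18) = -6)
a = -3/53 (a = -6/106 = -6*1/106 = -3/53 ≈ -0.056604)
a*S(4) = -3/53*(-6) = 18/53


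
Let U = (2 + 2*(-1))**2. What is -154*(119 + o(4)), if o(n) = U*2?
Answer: -18326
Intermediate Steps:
U = 0 (U = (2 - 2)**2 = 0**2 = 0)
o(n) = 0 (o(n) = 0*2 = 0)
-154*(119 + o(4)) = -154*(119 + 0) = -154*119 = -18326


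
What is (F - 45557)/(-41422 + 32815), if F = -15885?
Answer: 61442/8607 ≈ 7.1386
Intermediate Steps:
(F - 45557)/(-41422 + 32815) = (-15885 - 45557)/(-41422 + 32815) = -61442/(-8607) = -61442*(-1/8607) = 61442/8607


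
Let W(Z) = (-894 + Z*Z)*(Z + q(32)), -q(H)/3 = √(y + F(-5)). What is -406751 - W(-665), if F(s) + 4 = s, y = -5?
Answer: 293078364 + 1323993*I*√14 ≈ 2.9308e+8 + 4.9539e+6*I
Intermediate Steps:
F(s) = -4 + s
q(H) = -3*I*√14 (q(H) = -3*√(-5 + (-4 - 5)) = -3*√(-5 - 9) = -3*I*√14)
W(Z) = (-894 + Z²)*(Z - 3*I*√14) (W(Z) = (-894 + Z*Z)*(Z - 3*I*√14) = (-894 + Z²)*(Z - 3*I*√14))
-406751 - W(-665) = -406751 - ((-665)³ - 894*(-665) + 2682*I*√14 - 3*I*√14*(-665)²) = -406751 - (-294079625 + 594510 + 2682*I*√14 - 3*I*√14*442225) = -406751 - (-294079625 + 594510 + 2682*I*√14 - 1326675*I*√14) = -406751 - (-293485115 - 1323993*I*√14) = -406751 + (293485115 + 1323993*I*√14) = 293078364 + 1323993*I*√14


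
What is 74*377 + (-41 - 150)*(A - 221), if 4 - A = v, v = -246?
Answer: 22359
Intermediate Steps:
A = 250 (A = 4 - 1*(-246) = 4 + 246 = 250)
74*377 + (-41 - 150)*(A - 221) = 74*377 + (-41 - 150)*(250 - 221) = 27898 - 191*29 = 27898 - 5539 = 22359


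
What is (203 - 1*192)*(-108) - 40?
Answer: -1228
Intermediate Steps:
(203 - 1*192)*(-108) - 40 = (203 - 192)*(-108) - 40 = 11*(-108) - 40 = -1188 - 40 = -1228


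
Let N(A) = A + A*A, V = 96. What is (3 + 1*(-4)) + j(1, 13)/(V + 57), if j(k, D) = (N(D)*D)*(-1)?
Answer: -2519/153 ≈ -16.464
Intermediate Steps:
N(A) = A + A²
j(k, D) = -D²*(1 + D) (j(k, D) = ((D*(1 + D))*D)*(-1) = (D²*(1 + D))*(-1) = -D²*(1 + D))
(3 + 1*(-4)) + j(1, 13)/(V + 57) = (3 + 1*(-4)) + (13²*(-1 - 1*13))/(96 + 57) = (3 - 4) + (169*(-1 - 13))/153 = -1 + (169*(-14))/153 = -1 + (1/153)*(-2366) = -1 - 2366/153 = -2519/153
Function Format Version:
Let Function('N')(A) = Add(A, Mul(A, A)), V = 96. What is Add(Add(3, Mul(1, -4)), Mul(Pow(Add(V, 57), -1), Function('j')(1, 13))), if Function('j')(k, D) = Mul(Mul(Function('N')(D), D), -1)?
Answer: Rational(-2519, 153) ≈ -16.464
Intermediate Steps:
Function('N')(A) = Add(A, Pow(A, 2))
Function('j')(k, D) = Mul(-1, Pow(D, 2), Add(1, D)) (Function('j')(k, D) = Mul(Mul(Mul(D, Add(1, D)), D), -1) = Mul(Mul(Pow(D, 2), Add(1, D)), -1) = Mul(-1, Pow(D, 2), Add(1, D)))
Add(Add(3, Mul(1, -4)), Mul(Pow(Add(V, 57), -1), Function('j')(1, 13))) = Add(Add(3, Mul(1, -4)), Mul(Pow(Add(96, 57), -1), Mul(Pow(13, 2), Add(-1, Mul(-1, 13))))) = Add(Add(3, -4), Mul(Pow(153, -1), Mul(169, Add(-1, -13)))) = Add(-1, Mul(Rational(1, 153), Mul(169, -14))) = Add(-1, Mul(Rational(1, 153), -2366)) = Add(-1, Rational(-2366, 153)) = Rational(-2519, 153)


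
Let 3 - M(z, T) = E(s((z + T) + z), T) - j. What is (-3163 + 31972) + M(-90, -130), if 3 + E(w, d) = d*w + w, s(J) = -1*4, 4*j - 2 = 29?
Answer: 113227/4 ≈ 28307.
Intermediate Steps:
j = 31/4 (j = ½ + (¼)*29 = ½ + 29/4 = 31/4 ≈ 7.7500)
s(J) = -4
E(w, d) = -3 + w + d*w (E(w, d) = -3 + (d*w + w) = -3 + (w + d*w) = -3 + w + d*w)
M(z, T) = 71/4 + 4*T (M(z, T) = 3 - ((-3 - 4 + T*(-4)) - 1*31/4) = 3 - ((-3 - 4 - 4*T) - 31/4) = 3 - ((-7 - 4*T) - 31/4) = 3 - (-59/4 - 4*T) = 3 + (59/4 + 4*T) = 71/4 + 4*T)
(-3163 + 31972) + M(-90, -130) = (-3163 + 31972) + (71/4 + 4*(-130)) = 28809 + (71/4 - 520) = 28809 - 2009/4 = 113227/4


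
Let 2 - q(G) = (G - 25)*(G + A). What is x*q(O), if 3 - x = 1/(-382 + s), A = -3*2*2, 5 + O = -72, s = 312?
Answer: -957518/35 ≈ -27358.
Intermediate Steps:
O = -77 (O = -5 - 72 = -77)
A = -12 (A = -6*2 = -12)
q(G) = 2 - (-25 + G)*(-12 + G) (q(G) = 2 - (G - 25)*(G - 12) = 2 - (-25 + G)*(-12 + G))
x = 211/70 (x = 3 - 1/(-382 + 312) = 3 - 1/(-70) = 3 - 1*(-1/70) = 3 + 1/70 = 211/70 ≈ 3.0143)
x*q(O) = 211*(-298 - 1*(-77)² + 37*(-77))/70 = 211*(-298 - 1*5929 - 2849)/70 = 211*(-298 - 5929 - 2849)/70 = (211/70)*(-9076) = -957518/35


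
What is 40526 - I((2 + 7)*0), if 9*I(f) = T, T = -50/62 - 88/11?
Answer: 3769009/93 ≈ 40527.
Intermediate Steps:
T = -273/31 (T = -50*1/62 - 88*1/11 = -25/31 - 8 = -273/31 ≈ -8.8065)
I(f) = -91/93 (I(f) = (1/9)*(-273/31) = -91/93)
40526 - I((2 + 7)*0) = 40526 - 1*(-91/93) = 40526 + 91/93 = 3769009/93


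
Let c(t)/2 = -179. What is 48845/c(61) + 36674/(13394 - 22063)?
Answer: -436566597/3103502 ≈ -140.67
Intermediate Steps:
c(t) = -358 (c(t) = 2*(-179) = -358)
48845/c(61) + 36674/(13394 - 22063) = 48845/(-358) + 36674/(13394 - 22063) = 48845*(-1/358) + 36674/(-8669) = -48845/358 + 36674*(-1/8669) = -48845/358 - 36674/8669 = -436566597/3103502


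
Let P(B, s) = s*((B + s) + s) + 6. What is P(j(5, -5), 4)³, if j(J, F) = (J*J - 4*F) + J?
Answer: 13481272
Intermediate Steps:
j(J, F) = J + J² - 4*F (j(J, F) = (J² - 4*F) + J = J + J² - 4*F)
P(B, s) = 6 + s*(B + 2*s) (P(B, s) = s*(B + 2*s) + 6 = 6 + s*(B + 2*s))
P(j(5, -5), 4)³ = (6 + 2*4² + (5 + 5² - 4*(-5))*4)³ = (6 + 2*16 + (5 + 25 + 20)*4)³ = (6 + 32 + 50*4)³ = (6 + 32 + 200)³ = 238³ = 13481272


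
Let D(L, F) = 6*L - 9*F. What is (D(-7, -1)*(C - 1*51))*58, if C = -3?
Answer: 103356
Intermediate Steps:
D(L, F) = -9*F + 6*L
(D(-7, -1)*(C - 1*51))*58 = ((-9*(-1) + 6*(-7))*(-3 - 1*51))*58 = ((9 - 42)*(-3 - 51))*58 = -33*(-54)*58 = 1782*58 = 103356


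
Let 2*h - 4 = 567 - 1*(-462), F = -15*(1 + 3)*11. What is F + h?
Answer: -287/2 ≈ -143.50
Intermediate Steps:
F = -660 (F = -15*4*11 = -60*11 = -660)
h = 1033/2 (h = 2 + (567 - 1*(-462))/2 = 2 + (567 + 462)/2 = 2 + (½)*1029 = 2 + 1029/2 = 1033/2 ≈ 516.50)
F + h = -660 + 1033/2 = -287/2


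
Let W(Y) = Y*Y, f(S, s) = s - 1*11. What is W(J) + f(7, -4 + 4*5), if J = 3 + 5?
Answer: 69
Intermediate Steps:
J = 8
f(S, s) = -11 + s (f(S, s) = s - 11 = -11 + s)
W(Y) = Y**2
W(J) + f(7, -4 + 4*5) = 8**2 + (-11 + (-4 + 4*5)) = 64 + (-11 + (-4 + 20)) = 64 + (-11 + 16) = 64 + 5 = 69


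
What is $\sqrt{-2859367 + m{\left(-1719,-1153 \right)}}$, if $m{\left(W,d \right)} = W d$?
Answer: $4 i \sqrt{54835} \approx 936.67 i$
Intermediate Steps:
$\sqrt{-2859367 + m{\left(-1719,-1153 \right)}} = \sqrt{-2859367 - -1982007} = \sqrt{-2859367 + 1982007} = \sqrt{-877360} = 4 i \sqrt{54835}$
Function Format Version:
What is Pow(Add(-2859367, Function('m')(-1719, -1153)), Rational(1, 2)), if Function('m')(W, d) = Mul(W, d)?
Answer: Mul(4, I, Pow(54835, Rational(1, 2))) ≈ Mul(936.67, I)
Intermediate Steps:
Pow(Add(-2859367, Function('m')(-1719, -1153)), Rational(1, 2)) = Pow(Add(-2859367, Mul(-1719, -1153)), Rational(1, 2)) = Pow(Add(-2859367, 1982007), Rational(1, 2)) = Pow(-877360, Rational(1, 2)) = Mul(4, I, Pow(54835, Rational(1, 2)))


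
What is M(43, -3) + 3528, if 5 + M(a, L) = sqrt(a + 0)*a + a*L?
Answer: 3394 + 43*sqrt(43) ≈ 3676.0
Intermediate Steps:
M(a, L) = -5 + a**(3/2) + L*a (M(a, L) = -5 + (sqrt(a + 0)*a + a*L) = -5 + (sqrt(a)*a + L*a) = -5 + (a**(3/2) + L*a) = -5 + a**(3/2) + L*a)
M(43, -3) + 3528 = (-5 + 43**(3/2) - 3*43) + 3528 = (-5 + 43*sqrt(43) - 129) + 3528 = (-134 + 43*sqrt(43)) + 3528 = 3394 + 43*sqrt(43)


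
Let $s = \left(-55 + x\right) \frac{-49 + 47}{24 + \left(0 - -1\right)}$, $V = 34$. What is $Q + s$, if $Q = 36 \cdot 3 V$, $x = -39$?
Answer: $\frac{91988}{25} \approx 3679.5$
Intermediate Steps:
$s = \frac{188}{25}$ ($s = \left(-55 - 39\right) \frac{-49 + 47}{24 + \left(0 - -1\right)} = - 94 \left(- \frac{2}{24 + \left(0 + 1\right)}\right) = - 94 \left(- \frac{2}{24 + 1}\right) = - 94 \left(- \frac{2}{25}\right) = - 94 \left(\left(-2\right) \frac{1}{25}\right) = \left(-94\right) \left(- \frac{2}{25}\right) = \frac{188}{25} \approx 7.52$)
$Q = 3672$ ($Q = 36 \cdot 3 \cdot 34 = 108 \cdot 34 = 3672$)
$Q + s = 3672 + \frac{188}{25} = \frac{91988}{25}$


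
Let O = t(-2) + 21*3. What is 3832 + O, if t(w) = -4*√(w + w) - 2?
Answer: 3893 - 8*I ≈ 3893.0 - 8.0*I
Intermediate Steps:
t(w) = -2 - 4*√2*√w (t(w) = -4*√2*√w - 2 = -2 - 4*√2*√w)
O = 61 - 8*I (O = (-2 - 4*√2*√(-2)) + 21*3 = (-2 - 4*√2*I*√2) + 63 = (-2 - 8*I) + 63 = 61 - 8*I ≈ 61.0 - 8.0*I)
3832 + O = 3832 + (61 - 8*I) = 3893 - 8*I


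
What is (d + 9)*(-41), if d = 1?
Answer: -410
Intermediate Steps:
(d + 9)*(-41) = (1 + 9)*(-41) = 10*(-41) = -410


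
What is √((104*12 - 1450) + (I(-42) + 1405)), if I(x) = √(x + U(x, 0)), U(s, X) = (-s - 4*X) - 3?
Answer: √(1203 + I*√3) ≈ 34.684 + 0.025*I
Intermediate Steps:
U(s, X) = -3 - s - 4*X
I(x) = I*√3 (I(x) = √(x + (-3 - x - 4*0)) = √(x + (-3 - x + 0)) = √(x + (-3 - x)) = √(-3) = I*√3)
√((104*12 - 1450) + (I(-42) + 1405)) = √((104*12 - 1450) + (I*√3 + 1405)) = √((1248 - 1450) + (1405 + I*√3)) = √(-202 + (1405 + I*√3)) = √(1203 + I*√3)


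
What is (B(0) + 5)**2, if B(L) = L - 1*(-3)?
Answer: 64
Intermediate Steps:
B(L) = 3 + L (B(L) = L + 3 = 3 + L)
(B(0) + 5)**2 = ((3 + 0) + 5)**2 = (3 + 5)**2 = 8**2 = 64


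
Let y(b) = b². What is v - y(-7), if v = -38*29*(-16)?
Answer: 17583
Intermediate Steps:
v = 17632 (v = -1102*(-16) = 17632)
v - y(-7) = 17632 - 1*(-7)² = 17632 - 1*49 = 17632 - 49 = 17583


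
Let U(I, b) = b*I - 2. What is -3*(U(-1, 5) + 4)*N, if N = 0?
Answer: 0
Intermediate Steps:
U(I, b) = -2 + I*b (U(I, b) = I*b - 2 = -2 + I*b)
-3*(U(-1, 5) + 4)*N = -3*((-2 - 1*5) + 4)*0 = -3*((-2 - 5) + 4)*0 = -3*(-7 + 4)*0 = -(-9)*0 = -3*0 = 0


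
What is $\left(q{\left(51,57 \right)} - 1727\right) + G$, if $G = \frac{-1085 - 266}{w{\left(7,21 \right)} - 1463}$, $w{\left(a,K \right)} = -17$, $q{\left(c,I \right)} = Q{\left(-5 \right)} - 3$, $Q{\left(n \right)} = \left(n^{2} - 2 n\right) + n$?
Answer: $- \frac{2514649}{1480} \approx -1699.1$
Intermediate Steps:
$Q{\left(n \right)} = n^{2} - n$
$q{\left(c,I \right)} = 27$ ($q{\left(c,I \right)} = - 5 \left(-1 - 5\right) - 3 = \left(-5\right) \left(-6\right) - 3 = 30 - 3 = 27$)
$G = \frac{1351}{1480}$ ($G = \frac{-1085 - 266}{-17 - 1463} = - \frac{1351}{-1480} = \left(-1351\right) \left(- \frac{1}{1480}\right) = \frac{1351}{1480} \approx 0.91284$)
$\left(q{\left(51,57 \right)} - 1727\right) + G = \left(27 - 1727\right) + \frac{1351}{1480} = -1700 + \frac{1351}{1480} = - \frac{2514649}{1480}$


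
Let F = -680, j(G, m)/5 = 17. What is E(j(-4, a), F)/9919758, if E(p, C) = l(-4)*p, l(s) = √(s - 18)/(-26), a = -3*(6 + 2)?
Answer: -85*I*√22/257913708 ≈ -1.5458e-6*I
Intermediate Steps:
a = -24 (a = -3*8 = -24)
j(G, m) = 85 (j(G, m) = 5*17 = 85)
l(s) = -√(-18 + s)/26 (l(s) = √(-18 + s)*(-1/26) = -√(-18 + s)/26)
E(p, C) = -I*p*√22/26 (E(p, C) = (-√(-18 - 4)/26)*p = (-I*√22/26)*p = -I*p*√22/26)
E(j(-4, a), F)/9919758 = -1/26*I*85*√22/9919758 = -85*I*√22/26*(1/9919758) = -85*I*√22/257913708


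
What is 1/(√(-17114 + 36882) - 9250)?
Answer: -4625/42771366 - √4942/42771366 ≈ -0.00010978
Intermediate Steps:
1/(√(-17114 + 36882) - 9250) = 1/(√19768 - 9250) = 1/(2*√4942 - 9250) = 1/(-9250 + 2*√4942)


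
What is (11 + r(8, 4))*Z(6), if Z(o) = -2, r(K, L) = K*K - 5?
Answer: -140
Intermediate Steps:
r(K, L) = -5 + K**2 (r(K, L) = K**2 - 5 = -5 + K**2)
(11 + r(8, 4))*Z(6) = (11 + (-5 + 8**2))*(-2) = (11 + (-5 + 64))*(-2) = (11 + 59)*(-2) = 70*(-2) = -140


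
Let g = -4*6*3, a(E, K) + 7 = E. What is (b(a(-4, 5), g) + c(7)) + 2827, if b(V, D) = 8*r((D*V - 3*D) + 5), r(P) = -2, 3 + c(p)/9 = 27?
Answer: 3027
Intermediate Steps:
c(p) = 216 (c(p) = -27 + 9*27 = -27 + 243 = 216)
a(E, K) = -7 + E
g = -72 (g = -24*3 = -72)
b(V, D) = -16 (b(V, D) = 8*(-2) = -16)
(b(a(-4, 5), g) + c(7)) + 2827 = (-16 + 216) + 2827 = 200 + 2827 = 3027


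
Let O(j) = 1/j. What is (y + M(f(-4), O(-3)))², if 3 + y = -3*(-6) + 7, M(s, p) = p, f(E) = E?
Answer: 4225/9 ≈ 469.44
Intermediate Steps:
O(j) = 1/j
y = 22 (y = -3 + (-3*(-6) + 7) = -3 + (18 + 7) = -3 + 25 = 22)
(y + M(f(-4), O(-3)))² = (22 + 1/(-3))² = (22 - ⅓)² = (65/3)² = 4225/9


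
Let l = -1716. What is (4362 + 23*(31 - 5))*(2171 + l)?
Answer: 2256800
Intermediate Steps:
(4362 + 23*(31 - 5))*(2171 + l) = (4362 + 23*(31 - 5))*(2171 - 1716) = (4362 + 23*26)*455 = (4362 + 598)*455 = 4960*455 = 2256800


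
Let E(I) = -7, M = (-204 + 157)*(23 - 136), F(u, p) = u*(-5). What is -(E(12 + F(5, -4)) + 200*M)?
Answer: -1062193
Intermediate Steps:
F(u, p) = -5*u
M = 5311 (M = -47*(-113) = 5311)
-(E(12 + F(5, -4)) + 200*M) = -(-7 + 200*5311) = -(-7 + 1062200) = -1*1062193 = -1062193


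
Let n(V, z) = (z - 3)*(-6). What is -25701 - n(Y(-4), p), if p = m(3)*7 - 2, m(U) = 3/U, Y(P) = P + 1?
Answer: -25689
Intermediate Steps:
Y(P) = 1 + P
p = 5 (p = (3/3)*7 - 2 = (3*(1/3))*7 - 2 = 1*7 - 2 = 7 - 2 = 5)
n(V, z) = 18 - 6*z (n(V, z) = (-3 + z)*(-6) = 18 - 6*z)
-25701 - n(Y(-4), p) = -25701 - (18 - 6*5) = -25701 - (18 - 30) = -25701 - 1*(-12) = -25701 + 12 = -25689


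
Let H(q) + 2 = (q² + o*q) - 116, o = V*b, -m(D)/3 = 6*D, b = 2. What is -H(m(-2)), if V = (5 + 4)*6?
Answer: -5066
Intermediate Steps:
V = 54 (V = 9*6 = 54)
m(D) = -18*D
o = 108 (o = 54*2 = 108)
H(q) = -118 + q² + 108*q (H(q) = -2 + ((q² + 108*q) - 116) = -2 + (-116 + q² + 108*q) = -118 + q² + 108*q)
-H(m(-2)) = -(-118 + (-18*(-2))² + 108*(-18*(-2))) = -(-118 + 36² + 108*36) = -(-118 + 1296 + 3888) = -1*5066 = -5066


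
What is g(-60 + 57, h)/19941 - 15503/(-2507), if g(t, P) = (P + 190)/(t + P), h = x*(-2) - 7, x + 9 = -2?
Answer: 161315557/26082828 ≈ 6.1847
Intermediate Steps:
x = -11 (x = -9 - 2 = -11)
h = 15 (h = -11*(-2) - 7 = 22 - 7 = 15)
g(t, P) = (190 + P)/(P + t)
g(-60 + 57, h)/19941 - 15503/(-2507) = ((190 + 15)/(15 + (-60 + 57)))/19941 - 15503/(-2507) = (205/(15 - 3))*(1/19941) - 15503*(-1/2507) = (205/12)*(1/19941) + 15503/2507 = 205/239292 + 15503/2507 = 161315557/26082828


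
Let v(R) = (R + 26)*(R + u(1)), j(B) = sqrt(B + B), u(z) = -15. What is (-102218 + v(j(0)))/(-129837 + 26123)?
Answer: 51304/51857 ≈ 0.98934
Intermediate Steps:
j(B) = sqrt(2)*sqrt(B) (j(B) = sqrt(2*B) = sqrt(2)*sqrt(B))
v(R) = (-15 + R)*(26 + R) (v(R) = (R + 26)*(R - 15) = (26 + R)*(-15 + R) = (-15 + R)*(26 + R))
(-102218 + v(j(0)))/(-129837 + 26123) = (-102218 + (-390 + (sqrt(2)*sqrt(0))**2 + 11*(sqrt(2)*sqrt(0))))/(-129837 + 26123) = (-102218 + (-390 + (sqrt(2)*0)**2 + 11*(sqrt(2)*0)))/(-103714) = (-102218 + (-390 + 0**2 + 11*0))*(-1/103714) = (-102218 + (-390 + 0 + 0))*(-1/103714) = (-102218 - 390)*(-1/103714) = -102608*(-1/103714) = 51304/51857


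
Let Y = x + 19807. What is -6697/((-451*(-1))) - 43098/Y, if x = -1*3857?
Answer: -5738834/326975 ≈ -17.551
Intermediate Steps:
x = -3857
Y = 15950 (Y = -3857 + 19807 = 15950)
-6697/((-451*(-1))) - 43098/Y = -6697/((-451*(-1))) - 43098/15950 = -6697/451 - 43098*1/15950 = -6697*1/451 - 1959/725 = -6697/451 - 1959/725 = -5738834/326975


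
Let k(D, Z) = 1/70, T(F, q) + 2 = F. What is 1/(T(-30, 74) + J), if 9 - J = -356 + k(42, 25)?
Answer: 70/23309 ≈ 0.0030031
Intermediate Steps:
T(F, q) = -2 + F
k(D, Z) = 1/70
J = 25549/70 (J = 9 - (-356 + 1/70) = 9 - 1*(-24919/70) = 9 + 24919/70 = 25549/70 ≈ 364.99)
1/(T(-30, 74) + J) = 1/((-2 - 30) + 25549/70) = 1/(-32 + 25549/70) = 1/(23309/70) = 70/23309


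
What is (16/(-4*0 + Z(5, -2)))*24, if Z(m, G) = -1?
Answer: -384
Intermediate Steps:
(16/(-4*0 + Z(5, -2)))*24 = (16/(-4*0 - 1))*24 = (16/(0 - 1))*24 = (16/(-1))*24 = -1*16*24 = -16*24 = -384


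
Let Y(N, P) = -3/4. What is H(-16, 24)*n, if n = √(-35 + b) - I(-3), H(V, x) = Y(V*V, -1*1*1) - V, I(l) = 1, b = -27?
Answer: -61/4 + 61*I*√62/4 ≈ -15.25 + 120.08*I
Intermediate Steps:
Y(N, P) = -¾ (Y(N, P) = -3*¼ = -¾)
H(V, x) = -¾ - V
n = -1 + I*√62 (n = √(-35 - 27) - 1*1 = √(-62) - 1 = I*√62 - 1 = -1 + I*√62 ≈ -1.0 + 7.874*I)
H(-16, 24)*n = (-¾ - 1*(-16))*(-1 + I*√62) = (-¾ + 16)*(-1 + I*√62) = 61*(-1 + I*√62)/4 = -61/4 + 61*I*√62/4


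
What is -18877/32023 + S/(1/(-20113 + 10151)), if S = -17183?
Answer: 5481602525181/32023 ≈ 1.7118e+8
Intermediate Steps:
-18877/32023 + S/(1/(-20113 + 10151)) = -18877/32023 - 17183/(1/(-20113 + 10151)) = -18877*1/32023 - 17183/(1/(-9962)) = -18877/32023 - 17183/(-1/9962) = -18877/32023 - 17183*(-9962) = -18877/32023 + 171177046 = 5481602525181/32023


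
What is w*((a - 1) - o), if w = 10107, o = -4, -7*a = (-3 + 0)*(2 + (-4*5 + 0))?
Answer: -333531/7 ≈ -47647.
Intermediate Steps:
a = -54/7 (a = -(-3 + 0)*(2 + (-4*5 + 0))/7 = -(-3)*(2 + (-20 + 0))/7 = -(-3)*(2 - 20)/7 = -(-3)*(-18)/7 = -⅐*54 = -54/7 ≈ -7.7143)
w*((a - 1) - o) = 10107*((-54/7 - 1) - 1*(-4)) = 10107*(-61/7 + 4) = 10107*(-33/7) = -333531/7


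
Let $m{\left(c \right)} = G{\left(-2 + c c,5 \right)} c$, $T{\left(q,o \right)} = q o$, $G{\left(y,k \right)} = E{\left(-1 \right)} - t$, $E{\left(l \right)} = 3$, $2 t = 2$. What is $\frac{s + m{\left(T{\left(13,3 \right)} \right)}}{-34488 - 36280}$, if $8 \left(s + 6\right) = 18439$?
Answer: $- \frac{19015}{566144} \approx -0.033587$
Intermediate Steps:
$t = 1$ ($t = \frac{1}{2} \cdot 2 = 1$)
$s = \frac{18391}{8}$ ($s = -6 + \frac{1}{8} \cdot 18439 = -6 + \frac{18439}{8} = \frac{18391}{8} \approx 2298.9$)
$G{\left(y,k \right)} = 2$ ($G{\left(y,k \right)} = 3 - 1 = 2$)
$T{\left(q,o \right)} = o q$
$m{\left(c \right)} = 2 c$
$\frac{s + m{\left(T{\left(13,3 \right)} \right)}}{-34488 - 36280} = \frac{\frac{18391}{8} + 2 \cdot 3 \cdot 13}{-34488 - 36280} = \frac{\frac{18391}{8} + 2 \cdot 39}{-70768} = \left(\frac{18391}{8} + 78\right) \left(- \frac{1}{70768}\right) = \frac{19015}{8} \left(- \frac{1}{70768}\right) = - \frac{19015}{566144}$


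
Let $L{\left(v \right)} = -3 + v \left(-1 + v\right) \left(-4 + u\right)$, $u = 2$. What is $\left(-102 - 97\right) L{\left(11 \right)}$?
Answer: $44377$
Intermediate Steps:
$L{\left(v \right)} = -3 + v \left(2 - 2 v\right)$ ($L{\left(v \right)} = -3 + v \left(-1 + v\right) \left(-4 + 2\right) = -3 + v \left(-1 + v\right) \left(-2\right) = -3 + v \left(2 - 2 v\right)$)
$\left(-102 - 97\right) L{\left(11 \right)} = \left(-102 - 97\right) \left(-3 - 2 \cdot 11^{2} + 2 \cdot 11\right) = - 199 \left(-3 - 242 + 22\right) = \left(-199\right) \left(-223\right) = 44377$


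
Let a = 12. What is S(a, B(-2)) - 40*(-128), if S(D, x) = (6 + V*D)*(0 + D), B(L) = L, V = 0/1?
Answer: 5192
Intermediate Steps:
V = 0 (V = 0*1 = 0)
S(D, x) = 6*D (S(D, x) = (6 + 0*D)*(0 + D) = (6 + 0)*D = 6*D)
S(a, B(-2)) - 40*(-128) = 6*12 - 40*(-128) = 72 + 5120 = 5192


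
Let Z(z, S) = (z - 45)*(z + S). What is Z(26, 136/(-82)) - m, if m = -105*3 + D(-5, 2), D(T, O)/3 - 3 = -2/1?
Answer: -6170/41 ≈ -150.49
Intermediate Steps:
D(T, O) = 3 (D(T, O) = 9 + 3*(-2/1) = 9 + 3*(-2*1) = 9 + 3*(-2) = 9 - 6 = 3)
Z(z, S) = (-45 + z)*(S + z)
m = -312 (m = -105*3 + 3 = -315 + 3 = -312)
Z(26, 136/(-82)) - m = (26² - 6120/(-82) - 45*26 + (136/(-82))*26) - 1*(-312) = (676 - 6120*(-1)/82 - 1170 + (136*(-1/82))*26) + 312 = (676 - 45*(-68/41) - 1170 - 68/41*26) + 312 = (676 + 3060/41 - 1170 - 1768/41) + 312 = -18962/41 + 312 = -6170/41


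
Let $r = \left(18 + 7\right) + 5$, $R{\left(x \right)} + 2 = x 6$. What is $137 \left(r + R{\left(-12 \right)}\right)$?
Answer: $-6028$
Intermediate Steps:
$R{\left(x \right)} = -2 + 6 x$ ($R{\left(x \right)} = -2 + x 6 = -2 + 6 x$)
$r = 30$ ($r = 25 + 5 = 30$)
$137 \left(r + R{\left(-12 \right)}\right) = 137 \left(30 + \left(-2 + 6 \left(-12\right)\right)\right) = 137 \left(30 - 74\right) = 137 \left(-44\right) = -6028$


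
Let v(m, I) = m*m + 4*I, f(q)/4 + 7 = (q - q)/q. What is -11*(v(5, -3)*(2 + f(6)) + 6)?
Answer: 3652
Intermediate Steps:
f(q) = -28 (f(q) = -28 + 4*((q - q)/q) = -28 + 4*(0/q) = -28 + 4*0 = -28 + 0 = -28)
v(m, I) = m**2 + 4*I
-11*(v(5, -3)*(2 + f(6)) + 6) = -11*((5**2 + 4*(-3))*(2 - 28) + 6) = -11*((25 - 12)*(-26) + 6) = -11*(13*(-26) + 6) = -11*(-338 + 6) = -11*(-332) = 3652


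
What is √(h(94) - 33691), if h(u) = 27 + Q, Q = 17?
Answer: I*√33647 ≈ 183.43*I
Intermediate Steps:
h(u) = 44 (h(u) = 27 + 17 = 44)
√(h(94) - 33691) = √(44 - 33691) = √(-33647) = I*√33647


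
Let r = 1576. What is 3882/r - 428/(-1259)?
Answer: 2780983/992092 ≈ 2.8032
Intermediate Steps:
3882/r - 428/(-1259) = 3882/1576 - 428/(-1259) = 3882*(1/1576) - 428*(-1/1259) = 1941/788 + 428/1259 = 2780983/992092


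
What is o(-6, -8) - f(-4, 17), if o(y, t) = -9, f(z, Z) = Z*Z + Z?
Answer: -315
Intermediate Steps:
f(z, Z) = Z + Z**2 (f(z, Z) = Z**2 + Z = Z + Z**2)
o(-6, -8) - f(-4, 17) = -9 - 17*(1 + 17) = -9 - 17*18 = -9 - 1*306 = -9 - 306 = -315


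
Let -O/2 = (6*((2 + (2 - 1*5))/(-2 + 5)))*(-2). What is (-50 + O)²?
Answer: 3364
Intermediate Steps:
O = -8 (O = -2*6*((2 + (2 - 1*5))/(-2 + 5))*(-2) = -2*6*((2 + (2 - 5))/3)*(-2) = -2*6*((2 - 3)*(⅓))*(-2) = -2*6*(-1*⅓)*(-2) = -2*6*(-⅓)*(-2) = -(-4)*(-2) = -2*4 = -8)
(-50 + O)² = (-50 - 8)² = (-58)² = 3364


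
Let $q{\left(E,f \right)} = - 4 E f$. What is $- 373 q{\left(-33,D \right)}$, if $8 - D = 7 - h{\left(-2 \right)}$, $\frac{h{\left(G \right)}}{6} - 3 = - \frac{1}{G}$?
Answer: $-1083192$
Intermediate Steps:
$h{\left(G \right)} = 18 - \frac{6}{G}$ ($h{\left(G \right)} = 18 + 6 \left(- \frac{1}{G}\right) = 18 - \frac{6}{G}$)
$D = 22$ ($D = 8 - \left(7 - \left(18 - \frac{6}{-2}\right)\right) = 8 - \left(7 - \left(18 - -3\right)\right) = 8 - \left(7 - \left(18 + 3\right)\right) = 8 - \left(7 - 21\right) = 8 - -14 = 8 + 14 = 22$)
$q{\left(E,f \right)} = - 4 E f$
$- 373 q{\left(-33,D \right)} = - 373 \left(\left(-4\right) \left(-33\right) 22\right) = \left(-373\right) 2904 = -1083192$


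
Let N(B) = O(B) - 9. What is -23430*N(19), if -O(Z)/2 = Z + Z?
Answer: 1991550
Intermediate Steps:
O(Z) = -4*Z (O(Z) = -2*(Z + Z) = -4*Z)
N(B) = -9 - 4*B (N(B) = -4*B - 9 = -9 - 4*B)
-23430*N(19) = -23430*(-9 - 4*19) = -23430*(-9 - 76) = -23430*(-85) = 1991550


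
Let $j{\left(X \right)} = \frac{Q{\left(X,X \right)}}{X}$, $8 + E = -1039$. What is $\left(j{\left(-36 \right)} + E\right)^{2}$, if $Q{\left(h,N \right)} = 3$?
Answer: $\frac{157879225}{144} \approx 1.0964 \cdot 10^{6}$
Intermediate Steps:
$E = -1047$ ($E = -8 - 1039 = -1047$)
$j{\left(X \right)} = \frac{3}{X}$
$\left(j{\left(-36 \right)} + E\right)^{2} = \left(\frac{3}{-36} - 1047\right)^{2} = \left(3 \left(- \frac{1}{36}\right) - 1047\right)^{2} = \left(- \frac{1}{12} - 1047\right)^{2} = \left(- \frac{12565}{12}\right)^{2} = \frac{157879225}{144}$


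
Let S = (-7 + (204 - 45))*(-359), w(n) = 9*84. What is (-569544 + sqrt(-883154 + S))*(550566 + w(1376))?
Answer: -314002137168 + 551322*I*sqrt(937722) ≈ -3.14e+11 + 5.3388e+8*I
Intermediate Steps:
w(n) = 756
S = -54568 (S = (-7 + 159)*(-359) = 152*(-359) = -54568)
(-569544 + sqrt(-883154 + S))*(550566 + w(1376)) = (-569544 + sqrt(-883154 - 54568))*(550566 + 756) = (-569544 + sqrt(-937722))*551322 = (-569544 + I*sqrt(937722))*551322 = -314002137168 + 551322*I*sqrt(937722)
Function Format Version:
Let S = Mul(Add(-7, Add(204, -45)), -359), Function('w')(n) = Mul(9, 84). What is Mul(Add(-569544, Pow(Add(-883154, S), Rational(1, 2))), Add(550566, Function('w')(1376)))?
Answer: Add(-314002137168, Mul(551322, I, Pow(937722, Rational(1, 2)))) ≈ Add(-3.1400e+11, Mul(5.3388e+8, I))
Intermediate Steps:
Function('w')(n) = 756
S = -54568 (S = Mul(Add(-7, 159), -359) = Mul(152, -359) = -54568)
Mul(Add(-569544, Pow(Add(-883154, S), Rational(1, 2))), Add(550566, Function('w')(1376))) = Mul(Add(-569544, Pow(Add(-883154, -54568), Rational(1, 2))), Add(550566, 756)) = Mul(Add(-569544, Pow(-937722, Rational(1, 2))), 551322) = Mul(Add(-569544, Mul(I, Pow(937722, Rational(1, 2)))), 551322) = Add(-314002137168, Mul(551322, I, Pow(937722, Rational(1, 2))))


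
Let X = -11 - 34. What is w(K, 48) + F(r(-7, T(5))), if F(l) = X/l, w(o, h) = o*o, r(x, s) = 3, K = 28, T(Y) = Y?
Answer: 769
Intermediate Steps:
X = -45
w(o, h) = o²
F(l) = -45/l
w(K, 48) + F(r(-7, T(5))) = 28² - 45/3 = 784 - 45*⅓ = 784 - 15 = 769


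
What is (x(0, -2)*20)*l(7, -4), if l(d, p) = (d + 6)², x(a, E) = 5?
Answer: 16900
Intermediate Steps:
l(d, p) = (6 + d)²
(x(0, -2)*20)*l(7, -4) = (5*20)*(6 + 7)² = 100*13² = 100*169 = 16900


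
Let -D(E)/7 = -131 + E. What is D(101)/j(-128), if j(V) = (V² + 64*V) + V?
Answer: 5/192 ≈ 0.026042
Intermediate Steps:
j(V) = V² + 65*V
D(E) = 917 - 7*E (D(E) = -7*(-131 + E) = 917 - 7*E)
D(101)/j(-128) = (917 - 7*101)/((-128*(65 - 128))) = (917 - 707)/((-128*(-63))) = 210/8064 = 210*(1/8064) = 5/192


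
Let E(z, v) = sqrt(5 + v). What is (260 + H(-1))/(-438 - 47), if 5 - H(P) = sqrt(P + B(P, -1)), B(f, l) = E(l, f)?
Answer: -264/485 ≈ -0.54433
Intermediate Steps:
B(f, l) = sqrt(5 + f)
H(P) = 5 - sqrt(P + sqrt(5 + P))
(260 + H(-1))/(-438 - 47) = (260 + (5 - sqrt(-1 + sqrt(5 - 1))))/(-438 - 47) = (260 + (5 - sqrt(-1 + sqrt(4))))/(-485) = (260 + (5 - sqrt(-1 + 2)))*(-1/485) = (260 + (5 - sqrt(1)))*(-1/485) = (260 + (5 - 1*1))*(-1/485) = (260 + (5 - 1))*(-1/485) = (260 + 4)*(-1/485) = 264*(-1/485) = -264/485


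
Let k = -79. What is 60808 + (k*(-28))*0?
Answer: 60808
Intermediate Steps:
60808 + (k*(-28))*0 = 60808 - 79*(-28)*0 = 60808 + 2212*0 = 60808 + 0 = 60808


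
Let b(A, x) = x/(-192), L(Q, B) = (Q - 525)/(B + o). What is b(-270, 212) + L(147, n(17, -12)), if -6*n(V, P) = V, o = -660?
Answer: -101917/190896 ≈ -0.53389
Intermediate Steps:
n(V, P) = -V/6
L(Q, B) = (-525 + Q)/(-660 + B) (L(Q, B) = (Q - 525)/(B - 660) = (-525 + Q)/(-660 + B))
b(A, x) = -x/192 (b(A, x) = x*(-1/192) = -x/192)
b(-270, 212) + L(147, n(17, -12)) = -1/192*212 + (-525 + 147)/(-660 - ⅙*17) = -53/48 - 378/(-660 - 17/6) = -53/48 - 378/(-3977/6) = -53/48 - 6/3977*(-378) = -53/48 + 2268/3977 = -101917/190896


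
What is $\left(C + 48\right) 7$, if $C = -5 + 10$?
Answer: $371$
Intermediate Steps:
$C = 5$
$\left(C + 48\right) 7 = \left(5 + 48\right) 7 = 53 \cdot 7 = 371$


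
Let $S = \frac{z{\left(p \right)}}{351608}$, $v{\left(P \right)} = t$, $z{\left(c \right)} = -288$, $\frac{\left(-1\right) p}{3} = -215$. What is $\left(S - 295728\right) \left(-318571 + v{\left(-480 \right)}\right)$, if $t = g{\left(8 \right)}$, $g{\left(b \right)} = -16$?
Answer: $\frac{4140847710532668}{43951} \approx 9.4215 \cdot 10^{10}$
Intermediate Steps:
$p = 645$ ($p = \left(-3\right) \left(-215\right) = 645$)
$t = -16$
$v{\left(P \right)} = -16$
$S = - \frac{36}{43951}$ ($S = - \frac{288}{351608} = \left(-288\right) \frac{1}{351608} = - \frac{36}{43951} \approx -0.00081909$)
$\left(S - 295728\right) \left(-318571 + v{\left(-480 \right)}\right) = \left(- \frac{36}{43951} - 295728\right) \left(-318571 - 16\right) = \left(- \frac{12997541364}{43951}\right) \left(-318587\right) = \frac{4140847710532668}{43951}$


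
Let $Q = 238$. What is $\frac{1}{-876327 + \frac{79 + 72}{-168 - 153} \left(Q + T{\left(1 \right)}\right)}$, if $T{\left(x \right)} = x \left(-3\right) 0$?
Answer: $- \frac{321}{281336905} \approx -1.141 \cdot 10^{-6}$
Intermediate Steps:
$T{\left(x \right)} = 0$ ($T{\left(x \right)} = - 3 x 0 = 0$)
$\frac{1}{-876327 + \frac{79 + 72}{-168 - 153} \left(Q + T{\left(1 \right)}\right)} = \frac{1}{-876327 + \frac{79 + 72}{-168 - 153} \left(238 + 0\right)} = \frac{1}{-876327 + \frac{151}{-321} \cdot 238} = \frac{1}{-876327 + 151 \left(- \frac{1}{321}\right) 238} = \frac{1}{-876327 - \frac{35938}{321}} = \frac{1}{- \frac{281336905}{321}} = - \frac{321}{281336905}$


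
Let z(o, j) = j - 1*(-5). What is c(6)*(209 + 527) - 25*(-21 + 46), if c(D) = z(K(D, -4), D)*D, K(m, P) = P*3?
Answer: 47951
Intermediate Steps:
K(m, P) = 3*P
z(o, j) = 5 + j (z(o, j) = j + 5 = 5 + j)
c(D) = D*(5 + D) (c(D) = (5 + D)*D = D*(5 + D))
c(6)*(209 + 527) - 25*(-21 + 46) = (6*(5 + 6))*(209 + 527) - 25*(-21 + 46) = (6*11)*736 - 25*25 = 66*736 - 625 = 48576 - 625 = 47951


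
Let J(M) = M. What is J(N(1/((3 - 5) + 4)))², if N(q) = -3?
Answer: 9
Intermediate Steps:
J(N(1/((3 - 5) + 4)))² = (-3)² = 9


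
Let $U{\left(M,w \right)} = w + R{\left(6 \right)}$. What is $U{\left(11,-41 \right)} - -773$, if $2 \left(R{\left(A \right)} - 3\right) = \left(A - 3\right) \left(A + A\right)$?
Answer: $753$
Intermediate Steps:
$R{\left(A \right)} = 3 + A \left(-3 + A\right)$ ($R{\left(A \right)} = 3 + \frac{\left(A - 3\right) \left(A + A\right)}{2} = 3 + \frac{\left(-3 + A\right) 2 A}{2} = 3 + \frac{2 A \left(-3 + A\right)}{2} = 3 + A \left(-3 + A\right)$)
$U{\left(M,w \right)} = 21 + w$ ($U{\left(M,w \right)} = w + \left(3 + 6^{2} - 18\right) = w + \left(3 + 36 - 18\right) = w + 21 = 21 + w$)
$U{\left(11,-41 \right)} - -773 = \left(21 - 41\right) - -773 = -20 + 773 = 753$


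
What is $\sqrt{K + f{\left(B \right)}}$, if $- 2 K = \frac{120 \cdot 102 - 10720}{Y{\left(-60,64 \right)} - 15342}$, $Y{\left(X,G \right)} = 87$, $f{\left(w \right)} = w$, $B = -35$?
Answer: $\frac{i \sqrt{36148587}}{1017} \approx 5.9119 i$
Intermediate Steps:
$K = \frac{152}{3051}$ ($K = - \frac{\left(120 \cdot 102 - 10720\right) \frac{1}{87 - 15342}}{2} = - \frac{\left(12240 - 10720\right) \frac{1}{-15255}}{2} = - \frac{1520 \left(- \frac{1}{15255}\right)}{2} = \left(- \frac{1}{2}\right) \left(- \frac{304}{3051}\right) = \frac{152}{3051} \approx 0.04982$)
$\sqrt{K + f{\left(B \right)}} = \sqrt{\frac{152}{3051} - 35} = \sqrt{- \frac{106633}{3051}} = \frac{i \sqrt{36148587}}{1017}$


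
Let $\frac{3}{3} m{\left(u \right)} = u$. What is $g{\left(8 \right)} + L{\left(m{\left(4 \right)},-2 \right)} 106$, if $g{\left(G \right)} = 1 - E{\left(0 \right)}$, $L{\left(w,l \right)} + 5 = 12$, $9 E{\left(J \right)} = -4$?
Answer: $\frac{6691}{9} \approx 743.44$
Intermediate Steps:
$m{\left(u \right)} = u$
$E{\left(J \right)} = - \frac{4}{9}$ ($E{\left(J \right)} = \frac{1}{9} \left(-4\right) = - \frac{4}{9}$)
$L{\left(w,l \right)} = 7$ ($L{\left(w,l \right)} = -5 + 12 = 7$)
$g{\left(G \right)} = \frac{13}{9}$ ($g{\left(G \right)} = 1 - - \frac{4}{9} = 1 + \frac{4}{9} = \frac{13}{9}$)
$g{\left(8 \right)} + L{\left(m{\left(4 \right)},-2 \right)} 106 = \frac{13}{9} + 7 \cdot 106 = \frac{13}{9} + 742 = \frac{6691}{9}$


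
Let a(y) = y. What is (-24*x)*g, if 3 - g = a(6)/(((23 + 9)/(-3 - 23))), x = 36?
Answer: -6804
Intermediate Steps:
g = 63/8 (g = 3 - 6/((23 + 9)/(-3 - 23)) = 3 - 6/(32/(-26)) = 3 - 6/(32*(-1/26)) = 3 - 6/(-16/13) = 3 - 6*(-13)/16 = 3 - 1*(-39/8) = 3 + 39/8 = 63/8 ≈ 7.8750)
(-24*x)*g = -24*36*(63/8) = -864*63/8 = -6804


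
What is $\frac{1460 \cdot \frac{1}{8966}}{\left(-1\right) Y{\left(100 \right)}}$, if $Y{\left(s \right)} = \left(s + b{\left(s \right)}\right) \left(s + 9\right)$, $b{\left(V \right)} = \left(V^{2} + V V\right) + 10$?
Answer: $- \frac{73}{982669117} \approx -7.4287 \cdot 10^{-8}$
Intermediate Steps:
$b{\left(V \right)} = 10 + 2 V^{2}$ ($b{\left(V \right)} = \left(V^{2} + V^{2}\right) + 10 = 2 V^{2} + 10 = 10 + 2 V^{2}$)
$Y{\left(s \right)} = \left(9 + s\right) \left(10 + s + 2 s^{2}\right)$ ($Y{\left(s \right)} = \left(s + \left(10 + 2 s^{2}\right)\right) \left(s + 9\right) = \left(10 + s + 2 s^{2}\right) \left(9 + s\right) = \left(9 + s\right) \left(10 + s + 2 s^{2}\right)$)
$\frac{1460 \cdot \frac{1}{8966}}{\left(-1\right) Y{\left(100 \right)}} = \frac{1460 \cdot \frac{1}{8966}}{\left(-1\right) \left(90 + 2 \cdot 100^{3} + 19 \cdot 100 + 19 \cdot 100^{2}\right)} = \frac{1460 \cdot \frac{1}{8966}}{\left(-1\right) \left(90 + 2 \cdot 1000000 + 1900 + 19 \cdot 10000\right)} = \frac{730}{4483 \left(- (90 + 2000000 + 1900 + 190000)\right)} = \frac{730}{4483 \left(\left(-1\right) 2191990\right)} = \frac{730}{4483 \left(-2191990\right)} = \frac{730}{4483} \left(- \frac{1}{2191990}\right) = - \frac{73}{982669117}$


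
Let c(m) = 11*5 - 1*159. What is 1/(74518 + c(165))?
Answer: 1/74414 ≈ 1.3438e-5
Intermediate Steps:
c(m) = -104 (c(m) = 55 - 159 = -104)
1/(74518 + c(165)) = 1/(74518 - 104) = 1/74414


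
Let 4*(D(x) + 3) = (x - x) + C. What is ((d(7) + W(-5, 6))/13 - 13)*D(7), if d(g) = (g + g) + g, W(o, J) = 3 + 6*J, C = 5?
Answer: 763/52 ≈ 14.673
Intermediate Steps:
D(x) = -7/4 (D(x) = -3 + ((x - x) + 5)/4 = -3 + (0 + 5)/4 = -3 + (¼)*5 = -3 + 5/4 = -7/4)
d(g) = 3*g (d(g) = 2*g + g = 3*g)
((d(7) + W(-5, 6))/13 - 13)*D(7) = ((3*7 + (3 + 6*6))/13 - 13)*(-7/4) = ((21 + (3 + 36))*(1/13) - 13)*(-7/4) = ((21 + 39)*(1/13) - 13)*(-7/4) = (60*(1/13) - 13)*(-7/4) = (60/13 - 13)*(-7/4) = -109/13*(-7/4) = 763/52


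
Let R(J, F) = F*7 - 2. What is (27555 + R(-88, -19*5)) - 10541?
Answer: 16347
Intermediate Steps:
R(J, F) = -2 + 7*F (R(J, F) = 7*F - 2 = -2 + 7*F)
(27555 + R(-88, -19*5)) - 10541 = (27555 + (-2 + 7*(-19*5))) - 10541 = (27555 + (-2 + 7*(-95))) - 10541 = (27555 + (-2 - 665)) - 10541 = (27555 - 667) - 10541 = 26888 - 10541 = 16347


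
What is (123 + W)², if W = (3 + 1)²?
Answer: 19321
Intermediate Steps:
W = 16 (W = 4² = 16)
(123 + W)² = (123 + 16)² = 139² = 19321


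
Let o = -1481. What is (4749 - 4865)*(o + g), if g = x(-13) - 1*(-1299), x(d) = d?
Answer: 22620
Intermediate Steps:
g = 1286 (g = -13 - 1*(-1299) = -13 + 1299 = 1286)
(4749 - 4865)*(o + g) = (4749 - 4865)*(-1481 + 1286) = -116*(-195) = 22620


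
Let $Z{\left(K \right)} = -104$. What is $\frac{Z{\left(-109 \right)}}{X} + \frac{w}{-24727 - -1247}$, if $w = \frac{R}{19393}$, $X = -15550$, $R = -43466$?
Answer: $\frac{2401602543}{354032790100} \approx 0.0067836$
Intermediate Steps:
$w = - \frac{43466}{19393} \approx -2.2413$
$\frac{Z{\left(-109 \right)}}{X} + \frac{w}{-24727 - -1247} = - \frac{104}{-15550} - \frac{43466}{19393 \left(-24727 - -1247\right)} = \left(-104\right) \left(- \frac{1}{15550}\right) - \frac{43466}{19393 \left(-24727 + 1247\right)} = \frac{52}{7775} - \frac{43466}{19393 \left(-23480\right)} = \frac{52}{7775} - - \frac{21733}{227673820} = \frac{52}{7775} + \frac{21733}{227673820} = \frac{2401602543}{354032790100}$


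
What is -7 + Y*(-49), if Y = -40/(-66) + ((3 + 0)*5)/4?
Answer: -29099/132 ≈ -220.45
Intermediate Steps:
Y = 575/132 (Y = -40*(-1/66) + (3*5)*(1/4) = 20/33 + 15*(1/4) = 20/33 + 15/4 = 575/132 ≈ 4.3561)
-7 + Y*(-49) = -7 + (575/132)*(-49) = -7 - 28175/132 = -29099/132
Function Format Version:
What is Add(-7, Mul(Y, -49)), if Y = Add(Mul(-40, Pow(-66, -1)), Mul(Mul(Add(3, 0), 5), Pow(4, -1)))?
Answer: Rational(-29099, 132) ≈ -220.45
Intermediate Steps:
Y = Rational(575, 132) (Y = Add(Mul(-40, Rational(-1, 66)), Mul(Mul(3, 5), Rational(1, 4))) = Add(Rational(20, 33), Mul(15, Rational(1, 4))) = Add(Rational(20, 33), Rational(15, 4)) = Rational(575, 132) ≈ 4.3561)
Add(-7, Mul(Y, -49)) = Add(-7, Mul(Rational(575, 132), -49)) = Add(-7, Rational(-28175, 132)) = Rational(-29099, 132)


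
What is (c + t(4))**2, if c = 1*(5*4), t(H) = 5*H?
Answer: 1600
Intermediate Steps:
c = 20 (c = 1*20 = 20)
(c + t(4))**2 = (20 + 5*4)**2 = (20 + 20)**2 = 40**2 = 1600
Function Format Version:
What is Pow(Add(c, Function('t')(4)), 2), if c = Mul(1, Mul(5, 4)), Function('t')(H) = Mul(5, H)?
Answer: 1600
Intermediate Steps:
c = 20 (c = Mul(1, 20) = 20)
Pow(Add(c, Function('t')(4)), 2) = Pow(Add(20, Mul(5, 4)), 2) = Pow(Add(20, 20), 2) = Pow(40, 2) = 1600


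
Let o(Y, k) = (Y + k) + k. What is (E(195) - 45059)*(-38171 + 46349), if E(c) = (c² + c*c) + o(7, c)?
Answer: 256691064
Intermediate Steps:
o(Y, k) = Y + 2*k
E(c) = 7 + 2*c + 2*c² (E(c) = (c² + c*c) + (7 + 2*c) = (c² + c²) + (7 + 2*c) = 2*c² + (7 + 2*c) = 7 + 2*c + 2*c²)
(E(195) - 45059)*(-38171 + 46349) = ((7 + 2*195 + 2*195²) - 45059)*(-38171 + 46349) = ((7 + 390 + 2*38025) - 45059)*8178 = ((7 + 390 + 76050) - 45059)*8178 = (76447 - 45059)*8178 = 31388*8178 = 256691064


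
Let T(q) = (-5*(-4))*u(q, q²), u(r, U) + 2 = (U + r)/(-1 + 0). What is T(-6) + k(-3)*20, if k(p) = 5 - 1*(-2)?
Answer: -500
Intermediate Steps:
u(r, U) = -2 - U - r (u(r, U) = -2 + (U + r)/(-1 + 0) = -2 + (U + r)/(-1) = -2 + (U + r)*(-1) = -2 + (-U - r) = -2 - U - r)
k(p) = 7 (k(p) = 5 + 2 = 7)
T(q) = -40 - 20*q - 20*q² (T(q) = (-5*(-4))*(-2 - q² - q) = 20*(-2 - q - q²) = -40 - 20*q - 20*q²)
T(-6) + k(-3)*20 = (-40 - 20*(-6) - 20*(-6)²) + 7*20 = (-40 + 120 - 20*36) + 140 = (-40 + 120 - 720) + 140 = -640 + 140 = -500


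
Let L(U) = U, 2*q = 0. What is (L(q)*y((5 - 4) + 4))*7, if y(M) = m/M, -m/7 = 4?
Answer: 0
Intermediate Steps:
m = -28 (m = -7*4 = -28)
q = 0 (q = (½)*0 = 0)
y(M) = -28/M
(L(q)*y((5 - 4) + 4))*7 = (0*(-28/((5 - 4) + 4)))*7 = (0*(-28/(1 + 4)))*7 = (0*(-28/5))*7 = 0*7 = 0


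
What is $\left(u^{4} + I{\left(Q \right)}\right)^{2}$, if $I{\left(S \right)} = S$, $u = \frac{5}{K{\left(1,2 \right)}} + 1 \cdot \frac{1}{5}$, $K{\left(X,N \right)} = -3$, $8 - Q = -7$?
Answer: $\frac{987302564161}{2562890625} \approx 385.23$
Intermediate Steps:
$Q = 15$ ($Q = 8 - -7 = 8 + 7 = 15$)
$u = - \frac{22}{15}$ ($u = \frac{5}{-3} + 1 \cdot \frac{1}{5} = 5 \left(- \frac{1}{3}\right) + 1 \cdot \frac{1}{5} = - \frac{5}{3} + \frac{1}{5} = - \frac{22}{15} \approx -1.4667$)
$\left(u^{4} + I{\left(Q \right)}\right)^{2} = \left(\left(- \frac{22}{15}\right)^{4} + 15\right)^{2} = \left(\frac{234256}{50625} + 15\right)^{2} = \left(\frac{993631}{50625}\right)^{2} = \frac{987302564161}{2562890625}$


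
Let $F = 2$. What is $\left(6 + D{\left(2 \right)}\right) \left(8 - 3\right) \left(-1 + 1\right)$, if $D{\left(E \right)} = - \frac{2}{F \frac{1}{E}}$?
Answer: $0$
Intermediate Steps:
$D{\left(E \right)} = - E$ ($D{\left(E \right)} = - \frac{2}{2 \frac{1}{E}} = - 2 \frac{E}{2} = - E$)
$\left(6 + D{\left(2 \right)}\right) \left(8 - 3\right) \left(-1 + 1\right) = \left(6 - 2\right) \left(8 - 3\right) \left(-1 + 1\right) = \left(6 - 2\right) 5 \cdot 0 = 4 \cdot 0 = 0$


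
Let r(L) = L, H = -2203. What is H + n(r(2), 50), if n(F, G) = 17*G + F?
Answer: -1351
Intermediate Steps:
n(F, G) = F + 17*G
H + n(r(2), 50) = -2203 + (2 + 17*50) = -2203 + (2 + 850) = -2203 + 852 = -1351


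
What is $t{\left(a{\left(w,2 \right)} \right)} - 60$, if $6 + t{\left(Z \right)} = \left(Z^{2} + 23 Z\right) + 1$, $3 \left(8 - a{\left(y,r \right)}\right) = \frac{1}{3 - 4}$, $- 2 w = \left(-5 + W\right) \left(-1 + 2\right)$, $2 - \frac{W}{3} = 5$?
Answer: $\frac{1765}{9} \approx 196.11$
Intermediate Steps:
$W = -9$ ($W = 6 - 15 = -9$)
$w = 7$ ($w = - \frac{\left(-5 - 9\right) \left(-1 + 2\right)}{2} = - \frac{\left(-14\right) 1}{2} = \left(- \frac{1}{2}\right) \left(-14\right) = 7$)
$a{\left(y,r \right)} = \frac{25}{3}$ ($a{\left(y,r \right)} = 8 - \frac{1}{3 \left(3 - 4\right)} = 8 - \frac{1}{3 \left(-1\right)} = 8 - - \frac{1}{3} = 8 + \frac{1}{3} = \frac{25}{3}$)
$t{\left(Z \right)} = -5 + Z^{2} + 23 Z$ ($t{\left(Z \right)} = -6 + \left(\left(Z^{2} + 23 Z\right) + 1\right) = -6 + \left(1 + Z^{2} + 23 Z\right) = -5 + Z^{2} + 23 Z$)
$t{\left(a{\left(w,2 \right)} \right)} - 60 = \left(-5 + \left(\frac{25}{3}\right)^{2} + 23 \cdot \frac{25}{3}\right) - 60 = \left(-5 + \frac{625}{9} + \frac{575}{3}\right) - 60 = \frac{2305}{9} - 60 = \frac{1765}{9}$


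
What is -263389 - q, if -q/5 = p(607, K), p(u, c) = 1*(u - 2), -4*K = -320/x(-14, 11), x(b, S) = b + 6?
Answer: -260364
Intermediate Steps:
x(b, S) = 6 + b
K = -10 (K = -(-80)/(6 - 14) = -(-80)/(-8) = -(-80)*(-1)/8 = -1/4*40 = -10)
p(u, c) = -2 + u (p(u, c) = 1*(-2 + u) = -2 + u)
q = -3025 (q = -5*(-2 + 607) = -5*605 = -3025)
-263389 - q = -263389 - 1*(-3025) = -263389 + 3025 = -260364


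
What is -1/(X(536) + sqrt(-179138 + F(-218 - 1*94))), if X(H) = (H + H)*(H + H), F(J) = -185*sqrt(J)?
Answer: -1/(1149184 + sqrt(2)*sqrt(-89569 - 185*I*sqrt(78))) ≈ -8.7018e-7 - 3.205e-10*I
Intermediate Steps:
X(H) = 4*H**2 (X(H) = (2*H)*(2*H) = 4*H**2)
-1/(X(536) + sqrt(-179138 + F(-218 - 1*94))) = -1/(4*536**2 + sqrt(-179138 - 185*sqrt(-218 - 1*94))) = -1/(4*287296 + sqrt(-179138 - 185*sqrt(-218 - 94))) = -1/(1149184 + sqrt(-179138 - 370*I*sqrt(78)))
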